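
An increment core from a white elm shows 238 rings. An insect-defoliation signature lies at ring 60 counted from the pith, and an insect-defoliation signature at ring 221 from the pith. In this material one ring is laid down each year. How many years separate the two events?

161 years

The two markers are separated by 221 − 60 = 161 rings.
At one ring per year, 161 years elapsed between them.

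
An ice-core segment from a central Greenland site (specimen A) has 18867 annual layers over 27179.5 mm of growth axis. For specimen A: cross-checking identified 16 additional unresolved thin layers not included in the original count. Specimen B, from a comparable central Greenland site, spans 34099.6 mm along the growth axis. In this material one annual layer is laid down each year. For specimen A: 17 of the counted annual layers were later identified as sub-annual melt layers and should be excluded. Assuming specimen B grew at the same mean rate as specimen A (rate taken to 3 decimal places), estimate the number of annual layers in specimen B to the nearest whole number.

Specimen A: after corrections the count is 18867 − 17 + 16 = 18866 annual layers.
A: 27179.5 mm over 18866 years gives 27179.5 / 18866 ≈ 1.441 mm/year.
Specimen B: 34099.6 mm / 1.441 mm per year = 23663.84 years ≈ 23664 annual layers.

23664 annual layers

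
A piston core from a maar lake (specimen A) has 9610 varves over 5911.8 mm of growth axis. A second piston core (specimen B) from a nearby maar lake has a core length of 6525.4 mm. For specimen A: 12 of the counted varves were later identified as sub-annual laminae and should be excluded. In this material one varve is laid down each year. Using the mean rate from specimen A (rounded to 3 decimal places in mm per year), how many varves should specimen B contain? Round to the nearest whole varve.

Specimen A: after corrections the count is 9610 − 12 = 9598 varves.
A: Mean rate = 5911.8 mm / 9598 years ≈ 0.616 mm/yr.
For B, 6525.4 / 0.616 = 10593.18 years ≈ 10593 varves.

10593 varves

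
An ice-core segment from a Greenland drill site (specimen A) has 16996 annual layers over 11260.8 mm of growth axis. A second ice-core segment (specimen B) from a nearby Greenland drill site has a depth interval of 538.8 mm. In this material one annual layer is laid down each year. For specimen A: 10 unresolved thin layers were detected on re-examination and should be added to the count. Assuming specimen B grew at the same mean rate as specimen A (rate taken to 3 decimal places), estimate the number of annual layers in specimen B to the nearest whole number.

814 annual layers

Specimen A: correcting the raw count gives 16996 + 10 = 17006 true annual layers.
A: Mean rate = 11260.8 mm / 17006 years ≈ 0.662 mm/yr.
Specimen B: 538.8 mm / 0.662 mm per year = 813.90 years ≈ 814 annual layers.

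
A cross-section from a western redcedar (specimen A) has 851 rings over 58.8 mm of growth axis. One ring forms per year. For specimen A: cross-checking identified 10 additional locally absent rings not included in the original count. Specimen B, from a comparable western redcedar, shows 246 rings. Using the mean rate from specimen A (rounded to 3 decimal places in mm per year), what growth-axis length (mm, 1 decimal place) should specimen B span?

16.7 mm

Specimen A: adjusted count: 851 + 10 = 861 rings.
A: Extension rate ≈ 58.8 / 861 = 0.068 mm per year.
Length of B = 0.068 × 246 = 16.7 mm.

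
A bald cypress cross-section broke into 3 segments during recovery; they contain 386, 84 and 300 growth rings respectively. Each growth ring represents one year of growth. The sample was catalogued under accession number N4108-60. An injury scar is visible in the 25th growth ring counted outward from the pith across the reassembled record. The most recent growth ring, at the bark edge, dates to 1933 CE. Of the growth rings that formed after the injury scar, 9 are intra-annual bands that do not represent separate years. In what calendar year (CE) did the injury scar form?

1197 CE

Total growth rings = 386 + 84 + 300 = 770.
The injury scar sits at growth ring 25 from the pith, so 770 − 25 = 745 growth rings formed after it.
745 − 9 false = 736 true growth rings after the injury scar.
1933 − 736 = 1197 CE.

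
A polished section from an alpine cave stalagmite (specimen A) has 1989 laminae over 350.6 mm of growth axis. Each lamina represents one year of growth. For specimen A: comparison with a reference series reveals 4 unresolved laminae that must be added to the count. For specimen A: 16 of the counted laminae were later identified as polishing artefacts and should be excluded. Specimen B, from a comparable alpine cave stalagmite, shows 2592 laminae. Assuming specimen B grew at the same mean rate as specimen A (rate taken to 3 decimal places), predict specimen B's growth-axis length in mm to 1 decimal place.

Specimen A: true lamina count = 1989 − 16 + 4 = 1977.
A: 350.6 mm over 1977 years gives 350.6 / 1977 ≈ 0.177 mm/yr.
For B, 0.177 mm/year × 2592 years = 458.8 mm.

458.8 mm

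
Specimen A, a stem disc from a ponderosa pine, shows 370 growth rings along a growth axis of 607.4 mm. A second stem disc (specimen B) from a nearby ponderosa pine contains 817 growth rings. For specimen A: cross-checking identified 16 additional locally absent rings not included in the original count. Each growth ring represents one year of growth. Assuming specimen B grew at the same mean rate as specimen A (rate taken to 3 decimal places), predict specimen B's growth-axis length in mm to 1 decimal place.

1286.0 mm

Specimen A: true growth ring count = 370 + 16 = 386.
A: Extension rate ≈ 607.4 / 386 = 1.574 mm/yr.
B's length ≈ 1.574 × 817 = 1286.0 mm.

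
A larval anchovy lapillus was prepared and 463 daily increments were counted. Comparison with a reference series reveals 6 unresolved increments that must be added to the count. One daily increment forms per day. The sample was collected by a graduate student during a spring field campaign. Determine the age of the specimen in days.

Adjusted count: 463 + 6 = 469 daily increments.
At one daily increment per day, that is 469 days.

469 days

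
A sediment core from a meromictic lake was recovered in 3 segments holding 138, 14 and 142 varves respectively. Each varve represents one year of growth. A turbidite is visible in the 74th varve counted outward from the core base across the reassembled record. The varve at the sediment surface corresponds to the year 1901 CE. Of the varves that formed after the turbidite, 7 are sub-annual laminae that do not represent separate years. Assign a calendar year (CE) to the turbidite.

1688 CE

Total varves = 138 + 14 + 142 = 294.
294 − 74 = 220 varves lie beyond the turbidite toward the sediment surface.
220 − 7 false = 213 true varves after the turbidite.
The varve at the sediment surface is 1901 CE, so the turbidite dates to 1901 − 213 = 1688 CE.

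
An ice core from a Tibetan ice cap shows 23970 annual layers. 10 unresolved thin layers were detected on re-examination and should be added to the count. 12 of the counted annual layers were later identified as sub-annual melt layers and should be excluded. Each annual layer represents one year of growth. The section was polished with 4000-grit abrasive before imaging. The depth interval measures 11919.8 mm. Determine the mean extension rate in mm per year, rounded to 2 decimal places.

True annual layer count = 23970 − 12 + 10 = 23968.
Mean rate = 11919.8 mm / 23968 years ≈ 0.50 mm per year.

0.50 mm per year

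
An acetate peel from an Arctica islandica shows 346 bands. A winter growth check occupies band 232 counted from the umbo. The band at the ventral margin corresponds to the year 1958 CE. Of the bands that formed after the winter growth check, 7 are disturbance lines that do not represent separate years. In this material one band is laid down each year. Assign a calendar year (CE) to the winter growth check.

1851 CE

346 − 232 = 114 bands lie beyond the winter growth check toward the ventral margin.
Excluding 7 false bands: 114 − 7 = 107.
Counting back 107 years from 1958 CE places the winter growth check in 1958 − 107 = 1851 CE.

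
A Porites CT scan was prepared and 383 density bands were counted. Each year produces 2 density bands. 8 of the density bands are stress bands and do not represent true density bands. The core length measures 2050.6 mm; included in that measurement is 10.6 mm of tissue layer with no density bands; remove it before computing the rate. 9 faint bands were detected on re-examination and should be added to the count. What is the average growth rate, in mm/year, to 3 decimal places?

10.625 mm/year

Adjusted count: 383 − 8 + 9 = 384 density bands.
384 density bands at 2 per year is 384 / 2 = 192 years.
The growth record spans 2050.6 − 10.6 = 2040.0 mm.
Mean rate = 2040.0 mm / 192 years ≈ 10.625 mm/year.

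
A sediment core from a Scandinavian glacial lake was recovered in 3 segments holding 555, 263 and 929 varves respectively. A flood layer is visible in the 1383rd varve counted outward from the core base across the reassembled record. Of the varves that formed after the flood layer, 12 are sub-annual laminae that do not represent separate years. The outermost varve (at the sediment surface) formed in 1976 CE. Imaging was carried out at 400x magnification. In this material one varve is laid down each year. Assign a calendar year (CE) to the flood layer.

1624 CE

Total varves = 555 + 263 + 929 = 1747.
1747 − 1383 = 364 varves lie beyond the flood layer toward the sediment surface.
Excluding 12 false varves: 364 − 12 = 352.
Counting back 352 years from 1976 CE places the flood layer in 1976 − 352 = 1624 CE.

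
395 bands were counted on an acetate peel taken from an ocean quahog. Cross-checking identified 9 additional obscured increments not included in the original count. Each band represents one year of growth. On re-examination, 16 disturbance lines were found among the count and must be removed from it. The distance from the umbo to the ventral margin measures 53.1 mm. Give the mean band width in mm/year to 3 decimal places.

Adjusted count: 395 − 16 + 9 = 388 bands.
53.1 mm over 388 years gives 53.1 / 388 ≈ 0.137 mm/year.

0.137 mm/year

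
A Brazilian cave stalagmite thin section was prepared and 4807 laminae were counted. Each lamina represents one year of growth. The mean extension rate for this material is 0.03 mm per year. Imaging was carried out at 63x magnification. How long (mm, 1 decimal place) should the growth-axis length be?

144.2 mm

4807 years of growth are recorded.
Length ≈ 0.03 × 4807 = 144.2 mm.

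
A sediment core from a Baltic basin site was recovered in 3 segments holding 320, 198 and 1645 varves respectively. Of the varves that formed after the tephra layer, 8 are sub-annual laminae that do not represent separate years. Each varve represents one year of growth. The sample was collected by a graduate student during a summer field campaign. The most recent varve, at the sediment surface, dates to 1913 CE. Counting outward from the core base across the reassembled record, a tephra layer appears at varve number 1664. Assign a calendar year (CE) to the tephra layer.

Total varves = 320 + 198 + 1645 = 2163.
Between varve 1664 and the sediment surface there are 2163 − 1664 = 499 varves.
Excluding 8 false varves: 499 − 8 = 491.
Counting back 491 years from 1913 CE places the tephra layer in 1913 − 491 = 1422 CE.

1422 CE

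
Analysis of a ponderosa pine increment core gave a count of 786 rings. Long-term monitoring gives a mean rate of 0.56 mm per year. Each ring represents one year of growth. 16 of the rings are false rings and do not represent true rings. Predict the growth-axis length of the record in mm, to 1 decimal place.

Adjusted count: 786 − 16 = 770 rings.
Predicted length = 0.56 mm/year × 770 years = 431.2 mm.

431.2 mm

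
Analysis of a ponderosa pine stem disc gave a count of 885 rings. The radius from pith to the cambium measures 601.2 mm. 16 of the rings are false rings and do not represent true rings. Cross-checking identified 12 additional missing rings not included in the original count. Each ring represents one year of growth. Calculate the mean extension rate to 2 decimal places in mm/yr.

0.68 mm/yr

Adjusted count: 885 − 16 + 12 = 881 rings.
Mean rate = 601.2 mm / 881 years ≈ 0.68 mm/yr.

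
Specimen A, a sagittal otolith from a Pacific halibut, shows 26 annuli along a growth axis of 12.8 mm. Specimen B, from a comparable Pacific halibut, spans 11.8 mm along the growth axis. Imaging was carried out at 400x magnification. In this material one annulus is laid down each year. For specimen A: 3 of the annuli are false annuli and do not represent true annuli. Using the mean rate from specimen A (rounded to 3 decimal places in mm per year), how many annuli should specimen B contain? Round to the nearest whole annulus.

Specimen A: after corrections the count is 26 − 3 = 23 annuli.
A: Extension rate ≈ 12.8 / 23 = 0.557 mm/yr.
B spans 11.8 / 0.557 = 21.18 years ≈ 21 annuli.

21 annuli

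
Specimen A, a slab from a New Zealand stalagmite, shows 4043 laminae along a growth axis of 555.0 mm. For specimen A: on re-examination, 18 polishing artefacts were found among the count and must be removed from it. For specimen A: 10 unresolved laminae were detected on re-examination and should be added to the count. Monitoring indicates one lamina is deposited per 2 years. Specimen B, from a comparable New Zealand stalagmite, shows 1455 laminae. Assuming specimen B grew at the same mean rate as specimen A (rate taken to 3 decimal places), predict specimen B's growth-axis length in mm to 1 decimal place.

Specimen A: correcting the raw count gives 4043 − 18 + 10 = 4035 true laminae.
Specimen A: at 2 years per lamina, 4035 × 2 = 8070 years.
A: Mean rate = 555.0 mm / 8070 years ≈ 0.069 mm/yr.
Specimen B: at 2 years per lamina, 1455 × 2 = 2910 years. For B, 0.069 mm/year × 2910 years = 200.8 mm.

200.8 mm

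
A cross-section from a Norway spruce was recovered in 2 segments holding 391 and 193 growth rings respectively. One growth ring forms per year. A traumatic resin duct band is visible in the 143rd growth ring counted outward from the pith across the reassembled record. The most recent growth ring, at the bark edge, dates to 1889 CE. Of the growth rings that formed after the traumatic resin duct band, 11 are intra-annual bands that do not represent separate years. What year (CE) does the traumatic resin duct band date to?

Total growth rings = 391 + 193 = 584.
The traumatic resin duct band sits at growth ring 143 from the pith, so 584 − 143 = 441 growth rings formed after it.
Excluding 11 false growth rings: 441 − 11 = 430.
Counting back 430 years from 1889 CE places the traumatic resin duct band in 1889 − 430 = 1459 CE.

1459 CE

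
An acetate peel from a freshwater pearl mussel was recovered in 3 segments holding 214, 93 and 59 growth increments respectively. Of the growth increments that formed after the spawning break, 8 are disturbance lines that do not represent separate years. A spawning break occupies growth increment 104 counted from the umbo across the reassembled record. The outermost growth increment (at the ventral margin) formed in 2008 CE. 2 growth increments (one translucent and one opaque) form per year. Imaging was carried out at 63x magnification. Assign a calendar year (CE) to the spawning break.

Total growth increments = 214 + 93 + 59 = 366.
366 − 104 = 262 growth increments lie beyond the spawning break toward the ventral margin.
Removing the 8 false growth increments leaves 262 − 8 = 254 true growth increments beyond the spawning break.
With 2 growth increments per year, 254 / 2 = 127 years.
Counting back 127 years from 2008 CE places the spawning break in 2008 − 127 = 1881 CE.

1881 CE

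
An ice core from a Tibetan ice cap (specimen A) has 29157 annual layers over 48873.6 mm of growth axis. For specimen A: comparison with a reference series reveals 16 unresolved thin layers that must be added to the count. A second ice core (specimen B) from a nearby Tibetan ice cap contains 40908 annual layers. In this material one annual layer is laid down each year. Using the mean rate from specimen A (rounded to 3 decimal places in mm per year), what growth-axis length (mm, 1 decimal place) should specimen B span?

Specimen A: correcting the raw count gives 29157 + 16 = 29173 true annual layers.
A: Extension rate ≈ 48873.6 / 29173 = 1.675 mm/yr.
For B, 1.675 mm/year × 40908 years = 68520.9 mm.

68520.9 mm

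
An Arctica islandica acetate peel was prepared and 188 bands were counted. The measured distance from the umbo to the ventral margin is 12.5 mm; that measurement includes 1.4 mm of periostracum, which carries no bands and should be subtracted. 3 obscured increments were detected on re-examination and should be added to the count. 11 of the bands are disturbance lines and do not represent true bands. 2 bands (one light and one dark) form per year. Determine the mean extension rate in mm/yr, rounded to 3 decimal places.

Adjusted count: 188 − 11 + 3 = 180 bands.
Dividing by 2 bands per year: 180 / 2 = 90 years.
Removing the 1.4 mm offcut leaves 12.5 − 1.4 = 11.1 mm.
Extension rate ≈ 11.1 / 90 = 0.123 mm/yr.

0.123 mm/yr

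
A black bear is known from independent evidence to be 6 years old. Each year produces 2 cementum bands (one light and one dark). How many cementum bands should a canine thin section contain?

Expected cementum bands: 6 × 2 = 12.
So 12 cementum bands should be present.

12 cementum bands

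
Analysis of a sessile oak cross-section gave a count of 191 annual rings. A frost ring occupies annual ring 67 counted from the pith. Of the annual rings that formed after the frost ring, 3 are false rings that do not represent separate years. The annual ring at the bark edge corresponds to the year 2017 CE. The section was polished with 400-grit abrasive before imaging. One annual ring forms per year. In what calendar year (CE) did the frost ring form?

1896 CE

The frost ring sits at annual ring 67 from the pith, so 191 − 67 = 124 annual rings formed after it.
124 − 3 false = 121 true annual rings after the frost ring.
Counting back 121 years from 2017 CE places the frost ring in 2017 − 121 = 1896 CE.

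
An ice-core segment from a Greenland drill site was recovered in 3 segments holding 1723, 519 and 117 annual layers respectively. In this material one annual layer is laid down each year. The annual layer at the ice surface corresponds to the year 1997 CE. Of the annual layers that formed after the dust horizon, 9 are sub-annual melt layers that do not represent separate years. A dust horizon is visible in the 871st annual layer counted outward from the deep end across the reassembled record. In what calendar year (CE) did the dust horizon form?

Total annual layers = 1723 + 519 + 117 = 2359.
The dust horizon sits at annual layer 871 from the deep end, so 2359 − 871 = 1488 annual layers formed after it.
Excluding 9 false annual layers: 1488 − 9 = 1479.
1997 − 1479 = 518 CE.

518 CE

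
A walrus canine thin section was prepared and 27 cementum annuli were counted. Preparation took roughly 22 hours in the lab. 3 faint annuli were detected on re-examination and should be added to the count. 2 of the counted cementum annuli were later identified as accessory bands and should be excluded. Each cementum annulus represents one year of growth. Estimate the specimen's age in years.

28 years

Correcting the raw count gives 27 − 2 + 3 = 28 true cementum annuli.
At one cementum annulus per year, that is 28 years.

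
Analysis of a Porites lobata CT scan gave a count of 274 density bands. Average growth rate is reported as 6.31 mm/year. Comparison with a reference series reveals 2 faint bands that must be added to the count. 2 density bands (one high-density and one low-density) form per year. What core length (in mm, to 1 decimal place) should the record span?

Adjusted count: 274 + 2 = 276 density bands.
With 2 density bands per year, 276 / 2 = 138 years.
138 years at 6.31 mm/year gives 6.31 × 138 = 870.8 mm.

870.8 mm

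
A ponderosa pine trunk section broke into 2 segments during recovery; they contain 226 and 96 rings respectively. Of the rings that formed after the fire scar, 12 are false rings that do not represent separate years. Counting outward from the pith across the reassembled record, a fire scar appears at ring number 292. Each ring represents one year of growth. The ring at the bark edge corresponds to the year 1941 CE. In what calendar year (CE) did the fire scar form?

1923 CE

Total rings = 226 + 96 = 322.
The fire scar sits at ring 292 from the pith, so 322 − 292 = 30 rings formed after it.
30 − 12 false = 18 true rings after the fire scar.
Counting back 18 years from 1941 CE places the fire scar in 1941 − 18 = 1923 CE.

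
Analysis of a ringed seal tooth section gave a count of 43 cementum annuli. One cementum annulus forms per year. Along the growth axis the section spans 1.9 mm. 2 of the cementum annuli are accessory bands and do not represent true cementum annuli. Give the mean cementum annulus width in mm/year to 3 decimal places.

Correcting the raw count gives 43 − 2 = 41 true cementum annuli.
Extension rate ≈ 1.9 / 41 = 0.046 mm/year.

0.046 mm/year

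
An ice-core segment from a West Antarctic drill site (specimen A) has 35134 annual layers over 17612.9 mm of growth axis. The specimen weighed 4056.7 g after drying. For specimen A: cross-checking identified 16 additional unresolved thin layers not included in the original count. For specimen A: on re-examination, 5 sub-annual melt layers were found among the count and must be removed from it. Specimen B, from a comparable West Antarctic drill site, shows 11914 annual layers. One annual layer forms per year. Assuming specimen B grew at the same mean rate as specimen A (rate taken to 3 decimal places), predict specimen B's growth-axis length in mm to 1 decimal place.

Specimen A: adjusted count: 35134 − 5 + 16 = 35145 annual layers.
A: Extension rate ≈ 17612.9 / 35145 = 0.501 mm per year.
Length of B = 0.501 × 11914 = 5968.9 mm.

5968.9 mm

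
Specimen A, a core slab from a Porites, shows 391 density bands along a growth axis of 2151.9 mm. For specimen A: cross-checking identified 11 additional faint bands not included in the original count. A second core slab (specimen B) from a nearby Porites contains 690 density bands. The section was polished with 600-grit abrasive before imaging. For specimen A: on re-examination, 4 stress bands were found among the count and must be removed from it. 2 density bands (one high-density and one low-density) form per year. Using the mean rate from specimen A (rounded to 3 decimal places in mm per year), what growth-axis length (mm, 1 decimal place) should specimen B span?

3730.8 mm

Specimen A: after corrections the count is 391 − 4 + 11 = 398 density bands.
Specimen A: with 2 density bands per year, 398 / 2 = 199 years.
A: Mean rate = 2151.9 mm / 199 years ≈ 10.814 mm/year.
Specimen B: with 2 density bands per year, 690 / 2 = 345 years. B's length ≈ 10.814 × 345 = 3730.8 mm.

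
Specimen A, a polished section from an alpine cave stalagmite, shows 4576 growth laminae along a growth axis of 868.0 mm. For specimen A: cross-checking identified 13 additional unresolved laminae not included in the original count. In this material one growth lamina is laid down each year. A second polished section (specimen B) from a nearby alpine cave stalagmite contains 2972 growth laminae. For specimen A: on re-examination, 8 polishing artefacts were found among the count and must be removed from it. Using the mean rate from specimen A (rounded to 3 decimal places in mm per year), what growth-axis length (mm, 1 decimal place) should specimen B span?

Specimen A: after corrections the count is 4576 − 8 + 13 = 4581 growth laminae.
A: Mean rate = 868.0 mm / 4581 years ≈ 0.189 mm/year.
Length of B = 0.189 × 2972 = 561.7 mm.

561.7 mm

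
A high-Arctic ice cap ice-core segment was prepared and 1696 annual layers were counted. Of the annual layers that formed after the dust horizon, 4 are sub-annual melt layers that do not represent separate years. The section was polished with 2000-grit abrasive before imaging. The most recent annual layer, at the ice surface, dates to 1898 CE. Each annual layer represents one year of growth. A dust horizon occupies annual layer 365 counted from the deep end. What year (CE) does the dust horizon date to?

The dust horizon sits at annual layer 365 from the deep end, so 1696 − 365 = 1331 annual layers formed after it.
Removing the 4 false annual layers leaves 1331 − 4 = 1327 true annual layers beyond the dust horizon.
Counting back 1327 years from 1898 CE places the dust horizon in 1898 − 1327 = 571 CE.

571 CE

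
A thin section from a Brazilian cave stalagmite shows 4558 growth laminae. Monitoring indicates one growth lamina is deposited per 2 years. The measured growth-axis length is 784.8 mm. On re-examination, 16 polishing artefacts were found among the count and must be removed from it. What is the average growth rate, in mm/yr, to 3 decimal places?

After corrections the count is 4558 − 16 = 4542 growth laminae.
4542 growth laminae at 2 years each span 4542 × 2 = 9084 years.
Mean rate = 784.8 mm / 9084 years ≈ 0.086 mm/yr.

0.086 mm/yr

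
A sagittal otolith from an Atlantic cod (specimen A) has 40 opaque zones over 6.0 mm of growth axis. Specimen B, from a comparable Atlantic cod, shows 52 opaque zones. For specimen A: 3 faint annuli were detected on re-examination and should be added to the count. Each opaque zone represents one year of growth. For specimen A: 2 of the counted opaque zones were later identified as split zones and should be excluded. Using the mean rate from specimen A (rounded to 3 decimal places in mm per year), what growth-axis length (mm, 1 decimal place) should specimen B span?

7.6 mm

Specimen A: true opaque zone count = 40 − 2 + 3 = 41.
A: Mean rate = 6.0 mm / 41 years ≈ 0.146 mm per year.
For B, 0.146 mm/year × 52 years = 7.6 mm.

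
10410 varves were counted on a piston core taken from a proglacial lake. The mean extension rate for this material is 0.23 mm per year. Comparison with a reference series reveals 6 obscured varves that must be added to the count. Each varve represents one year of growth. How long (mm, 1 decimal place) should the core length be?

Adjusted count: 10410 + 6 = 10416 varves.
10416 years at 0.23 mm/year gives 0.23 × 10416 = 2395.7 mm.

2395.7 mm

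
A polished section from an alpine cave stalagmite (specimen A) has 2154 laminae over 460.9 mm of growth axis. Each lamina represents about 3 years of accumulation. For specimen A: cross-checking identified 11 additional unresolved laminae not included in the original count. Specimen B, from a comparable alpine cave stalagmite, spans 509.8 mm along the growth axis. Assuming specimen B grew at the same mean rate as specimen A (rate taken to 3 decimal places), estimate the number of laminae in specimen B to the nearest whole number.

Specimen A: true lamina count = 2154 + 11 = 2165.
Specimen A: at 3 years per lamina, 2165 × 3 = 6495 years.
A: Extension rate ≈ 460.9 / 6495 = 0.071 mm/yr.
For B, 509.8 / 0.071 = 7180.28 years; at 3 years per lamina that is 7180.28 / 3 ≈ 2393 laminae.

2393 laminae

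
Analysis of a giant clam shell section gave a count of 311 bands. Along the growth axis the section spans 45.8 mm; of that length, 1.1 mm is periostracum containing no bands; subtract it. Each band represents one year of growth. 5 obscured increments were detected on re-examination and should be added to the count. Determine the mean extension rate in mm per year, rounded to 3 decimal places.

0.141 mm per year

Correcting the raw count gives 311 + 5 = 316 true bands.
The growth record spans 45.8 − 1.1 = 44.7 mm.
Mean rate = 44.7 mm / 316 years ≈ 0.141 mm per year.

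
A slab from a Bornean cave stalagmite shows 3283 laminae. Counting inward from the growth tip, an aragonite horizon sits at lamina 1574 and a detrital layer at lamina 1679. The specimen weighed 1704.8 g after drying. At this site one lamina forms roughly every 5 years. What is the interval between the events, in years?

Separation: 1679 − 1574 = 105 laminae.
105 laminae at 5 years each span 105 × 5 = 525 years.

525 years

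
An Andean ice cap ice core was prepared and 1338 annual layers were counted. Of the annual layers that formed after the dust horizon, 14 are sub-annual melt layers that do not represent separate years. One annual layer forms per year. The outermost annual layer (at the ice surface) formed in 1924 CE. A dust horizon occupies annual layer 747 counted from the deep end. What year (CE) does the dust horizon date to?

1347 CE

Between annual layer 747 and the ice surface there are 1338 − 747 = 591 annual layers.
591 − 14 false = 577 true annual layers after the dust horizon.
Counting back 577 years from 1924 CE places the dust horizon in 1924 − 577 = 1347 CE.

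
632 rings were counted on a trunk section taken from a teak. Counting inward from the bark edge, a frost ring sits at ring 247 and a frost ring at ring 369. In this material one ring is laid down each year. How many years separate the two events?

369 − 247 = 122 rings lie between the two events.
At one ring per year, 122 years elapsed between them.

122 years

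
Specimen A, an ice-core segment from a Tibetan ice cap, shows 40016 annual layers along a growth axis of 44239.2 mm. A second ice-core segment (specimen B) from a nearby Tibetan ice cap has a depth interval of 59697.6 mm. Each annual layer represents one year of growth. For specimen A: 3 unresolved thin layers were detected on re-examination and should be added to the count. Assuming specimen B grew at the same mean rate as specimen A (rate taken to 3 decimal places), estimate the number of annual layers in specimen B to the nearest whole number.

54025 annual layers

Specimen A: adjusted count: 40016 + 3 = 40019 annual layers.
A: 44239.2 mm over 40019 years gives 44239.2 / 40019 ≈ 1.105 mm/year.
B spans 59697.6 / 1.105 = 54024.98 years ≈ 54025 annual layers.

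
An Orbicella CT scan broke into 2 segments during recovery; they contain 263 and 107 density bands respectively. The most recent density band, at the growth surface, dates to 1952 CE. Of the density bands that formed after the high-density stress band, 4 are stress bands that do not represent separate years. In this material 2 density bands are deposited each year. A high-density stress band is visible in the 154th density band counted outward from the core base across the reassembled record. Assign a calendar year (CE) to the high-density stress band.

1846 CE

Total density bands = 263 + 107 = 370.
370 − 154 = 216 density bands lie beyond the high-density stress band toward the growth surface.
216 − 4 false = 212 true density bands after the high-density stress band.
With 2 density bands per year, 212 / 2 = 106 years.
Counting back 106 years from 1952 CE places the high-density stress band in 1952 − 106 = 1846 CE.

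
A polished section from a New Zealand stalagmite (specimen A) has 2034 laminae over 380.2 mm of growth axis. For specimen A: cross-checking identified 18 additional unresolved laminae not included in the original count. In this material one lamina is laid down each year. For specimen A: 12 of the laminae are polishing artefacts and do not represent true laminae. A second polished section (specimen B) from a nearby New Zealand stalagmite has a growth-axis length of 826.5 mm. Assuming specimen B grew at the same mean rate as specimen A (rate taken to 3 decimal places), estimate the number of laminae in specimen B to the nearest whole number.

Specimen A: true lamina count = 2034 − 12 + 18 = 2040.
A: Mean rate = 380.2 mm / 2040 years ≈ 0.186 mm/year.
B spans 826.5 / 0.186 = 4443.55 years ≈ 4444 laminae.

4444 laminae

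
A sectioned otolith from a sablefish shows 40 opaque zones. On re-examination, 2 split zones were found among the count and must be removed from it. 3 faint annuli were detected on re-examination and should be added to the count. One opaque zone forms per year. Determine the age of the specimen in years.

41 yr

After corrections the count is 40 − 2 + 3 = 41 opaque zones.
At one opaque zone per year, that is 41 years.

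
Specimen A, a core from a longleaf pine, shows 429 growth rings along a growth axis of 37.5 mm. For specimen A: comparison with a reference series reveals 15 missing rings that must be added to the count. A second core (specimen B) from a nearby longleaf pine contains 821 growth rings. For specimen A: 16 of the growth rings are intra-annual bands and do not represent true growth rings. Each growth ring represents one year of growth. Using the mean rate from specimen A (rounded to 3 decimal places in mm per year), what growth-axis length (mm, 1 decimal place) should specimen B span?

Specimen A: correcting the raw count gives 429 − 16 + 15 = 428 true growth rings.
A: Extension rate ≈ 37.5 / 428 = 0.088 mm per year.
Length of B = 0.088 × 821 = 72.2 mm.

72.2 mm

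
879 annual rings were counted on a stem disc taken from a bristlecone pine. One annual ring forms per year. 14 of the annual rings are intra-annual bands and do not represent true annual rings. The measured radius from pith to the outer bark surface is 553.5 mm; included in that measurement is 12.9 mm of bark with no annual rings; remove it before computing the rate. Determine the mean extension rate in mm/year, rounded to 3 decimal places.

0.625 mm/year

Correcting the raw count gives 879 − 14 = 865 true annual rings.
Net length = 553.5 − 12.9 = 540.6 mm.
Mean rate = 540.6 mm / 865 years ≈ 0.625 mm/year.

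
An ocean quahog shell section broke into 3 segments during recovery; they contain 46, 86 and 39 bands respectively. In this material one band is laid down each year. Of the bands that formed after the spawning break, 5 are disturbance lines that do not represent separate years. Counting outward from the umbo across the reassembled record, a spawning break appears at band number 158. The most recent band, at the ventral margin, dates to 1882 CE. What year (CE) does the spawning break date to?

1874 CE

Total bands = 46 + 86 + 39 = 171.
The spawning break sits at band 158 from the umbo, so 171 − 158 = 13 bands formed after it.
Removing the 5 false bands leaves 13 − 5 = 8 true bands beyond the spawning break.
Counting back 8 years from 1882 CE places the spawning break in 1882 − 8 = 1874 CE.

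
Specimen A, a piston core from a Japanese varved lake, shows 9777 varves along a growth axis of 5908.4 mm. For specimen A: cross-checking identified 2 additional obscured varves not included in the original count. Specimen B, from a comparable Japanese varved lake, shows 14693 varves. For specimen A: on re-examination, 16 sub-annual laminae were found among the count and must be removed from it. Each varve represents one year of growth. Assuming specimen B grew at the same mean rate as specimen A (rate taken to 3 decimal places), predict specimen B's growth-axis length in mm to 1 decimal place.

Specimen A: correcting the raw count gives 9777 − 16 + 2 = 9763 true varves.
A: Extension rate ≈ 5908.4 / 9763 = 0.605 mm/year.
Length of B = 0.605 × 14693 = 8889.3 mm.

8889.3 mm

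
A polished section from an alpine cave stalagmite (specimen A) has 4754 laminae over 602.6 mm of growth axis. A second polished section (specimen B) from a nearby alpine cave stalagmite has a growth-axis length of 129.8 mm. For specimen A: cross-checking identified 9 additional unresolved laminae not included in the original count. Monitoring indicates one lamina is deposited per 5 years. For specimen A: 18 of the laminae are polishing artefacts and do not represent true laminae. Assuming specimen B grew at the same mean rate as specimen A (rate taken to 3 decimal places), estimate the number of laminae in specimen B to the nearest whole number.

1038 laminae

Specimen A: true lamina count = 4754 − 18 + 9 = 4745.
Specimen A: multiplying by 5 years per lamina: 4745 × 5 = 23725 years.
A: 602.6 mm over 23725 years gives 602.6 / 23725 ≈ 0.025 mm/yr.
B spans 129.8 / 0.025 = 5192.00 years; at 5 years per lamina that is 5192.00 / 5 ≈ 1038 laminae.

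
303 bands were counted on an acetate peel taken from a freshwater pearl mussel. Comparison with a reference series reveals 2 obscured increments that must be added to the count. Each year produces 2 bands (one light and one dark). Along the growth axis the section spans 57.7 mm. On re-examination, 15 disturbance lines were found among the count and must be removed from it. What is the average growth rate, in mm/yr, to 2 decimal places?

0.40 mm/yr

Adjusted count: 303 − 15 + 2 = 290 bands.
With 2 bands per year, 290 / 2 = 145 years.
Mean rate = 57.7 mm / 145 years ≈ 0.40 mm/yr.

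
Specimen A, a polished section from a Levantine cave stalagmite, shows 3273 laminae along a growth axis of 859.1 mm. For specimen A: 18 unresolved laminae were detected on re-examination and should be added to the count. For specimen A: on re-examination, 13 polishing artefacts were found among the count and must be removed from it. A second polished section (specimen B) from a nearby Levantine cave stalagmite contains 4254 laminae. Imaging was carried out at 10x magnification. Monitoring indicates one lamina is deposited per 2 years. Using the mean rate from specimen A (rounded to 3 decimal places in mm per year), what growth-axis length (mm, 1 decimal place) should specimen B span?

Specimen A: after corrections the count is 3273 − 13 + 18 = 3278 laminae.
Specimen A: multiplying by 2 years per lamina: 3278 × 2 = 6556 years.
A: Mean rate = 859.1 mm / 6556 years ≈ 0.131 mm/yr.
Specimen B: 4254 laminae at 2 years each span 4254 × 2 = 8508 years. Length of B = 0.131 × 8508 = 1114.5 mm.

1114.5 mm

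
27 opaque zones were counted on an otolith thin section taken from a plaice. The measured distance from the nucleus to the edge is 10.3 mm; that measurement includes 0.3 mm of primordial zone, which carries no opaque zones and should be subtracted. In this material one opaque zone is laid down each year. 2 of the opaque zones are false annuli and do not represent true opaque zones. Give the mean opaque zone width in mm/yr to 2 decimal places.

0.40 mm/yr

Adjusted count: 27 − 2 = 25 opaque zones.
Removing the 0.3 mm offcut leaves 10.3 − 0.3 = 10.0 mm.
10.0 mm over 25 years gives 10.0 / 25 ≈ 0.40 mm/yr.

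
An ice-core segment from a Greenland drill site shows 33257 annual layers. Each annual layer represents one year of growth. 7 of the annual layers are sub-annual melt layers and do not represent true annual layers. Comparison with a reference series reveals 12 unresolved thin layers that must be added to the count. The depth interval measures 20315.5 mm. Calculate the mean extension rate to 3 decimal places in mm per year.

0.611 mm per year

True annual layer count = 33257 − 7 + 12 = 33262.
20315.5 mm over 33262 years gives 20315.5 / 33262 ≈ 0.611 mm per year.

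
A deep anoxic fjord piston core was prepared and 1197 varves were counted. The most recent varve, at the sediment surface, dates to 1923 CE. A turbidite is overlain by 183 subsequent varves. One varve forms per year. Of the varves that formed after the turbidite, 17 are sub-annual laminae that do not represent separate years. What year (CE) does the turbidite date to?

1757 CE

183 varves post-date the turbidite.
Removing the 17 false varves leaves 183 − 17 = 166 true varves beyond the turbidite.
1923 − 166 = 1757 CE.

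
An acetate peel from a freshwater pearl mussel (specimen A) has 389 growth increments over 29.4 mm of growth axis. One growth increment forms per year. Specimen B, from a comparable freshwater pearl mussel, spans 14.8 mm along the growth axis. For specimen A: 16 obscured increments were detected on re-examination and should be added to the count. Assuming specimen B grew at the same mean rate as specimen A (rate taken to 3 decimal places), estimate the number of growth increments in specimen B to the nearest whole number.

203 growth increments

Specimen A: correcting the raw count gives 389 + 16 = 405 true growth increments.
A: 29.4 mm over 405 years gives 29.4 / 405 ≈ 0.073 mm/year.
Specimen B: 14.8 mm / 0.073 mm per year = 202.74 years ≈ 203 growth increments.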